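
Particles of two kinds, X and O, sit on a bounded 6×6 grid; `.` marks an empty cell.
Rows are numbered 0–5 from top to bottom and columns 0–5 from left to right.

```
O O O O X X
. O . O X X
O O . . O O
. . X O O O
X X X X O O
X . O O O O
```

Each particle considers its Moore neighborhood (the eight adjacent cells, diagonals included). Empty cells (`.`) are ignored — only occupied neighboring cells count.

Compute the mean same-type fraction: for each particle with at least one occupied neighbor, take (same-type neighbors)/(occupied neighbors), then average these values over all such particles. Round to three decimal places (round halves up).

Row 0: (0,0)O 2/2 · (0,1)O 3/3 · (0,2)O 4/4 · (0,3)O 2/4 · (0,4)X 3/5 · (0,5)X 3/3
Row 1: (1,1)O 5/5 · (1,3)O 3/5 · (1,4)X 3/7 · (1,5)X 3/5
Row 2: (2,0)O 2/2 · (2,1)O 2/3 · (2,4)O 5/7 · (2,5)O 3/5
Row 3: (3,2)X 3/5 · (3,3)O 3/6 · (3,4)O 6/7 · (3,5)O 5/5
Row 4: (4,0)X 2/2 · (4,1)X 4/5 · (4,2)X 3/6 · (4,3)X 2/8 · (4,4)O 7/8 · (4,5)O 5/5
Row 5: (5,0)X 2/2 · (5,2)O 1/4 · (5,3)O 3/5 · (5,4)O 4/5 · (5,5)O 3/3
Sum over 29 particles: 2/2 + 3/3 + 4/4 + 2/4 + 3/5 + 3/3 + 5/5 + 3/5 + 3/7 + 3/5 + 2/2 + 2/3 + 5/7 + 3/5 + 3/5 + 3/6 + 6/7 + 5/5 + 2/2 + 4/5 + 3/6 + 2/8 + 7/8 + 5/5 + 2/2 + 1/4 + 3/5 + 4/5 + 3/3 = 2609/120; mean = 2609/120 ÷ 29 = 2609/3480 = 0.749712… → 0.750.

0.750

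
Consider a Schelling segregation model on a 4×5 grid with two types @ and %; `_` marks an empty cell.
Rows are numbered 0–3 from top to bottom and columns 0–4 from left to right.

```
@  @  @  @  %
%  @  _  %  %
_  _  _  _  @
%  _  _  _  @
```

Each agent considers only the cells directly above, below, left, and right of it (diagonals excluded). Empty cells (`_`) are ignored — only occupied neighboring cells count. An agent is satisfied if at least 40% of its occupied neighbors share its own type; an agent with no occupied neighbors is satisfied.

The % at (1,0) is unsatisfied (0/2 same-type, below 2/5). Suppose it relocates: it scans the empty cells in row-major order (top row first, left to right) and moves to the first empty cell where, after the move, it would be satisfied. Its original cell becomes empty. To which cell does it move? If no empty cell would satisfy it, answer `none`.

(2,0)

Vacating (1,0). Empty cells in order:
  (1,2): 1/3 same-type → still unsatisfied.
  (2,0): 1/1 same-type → satisfied — stop here.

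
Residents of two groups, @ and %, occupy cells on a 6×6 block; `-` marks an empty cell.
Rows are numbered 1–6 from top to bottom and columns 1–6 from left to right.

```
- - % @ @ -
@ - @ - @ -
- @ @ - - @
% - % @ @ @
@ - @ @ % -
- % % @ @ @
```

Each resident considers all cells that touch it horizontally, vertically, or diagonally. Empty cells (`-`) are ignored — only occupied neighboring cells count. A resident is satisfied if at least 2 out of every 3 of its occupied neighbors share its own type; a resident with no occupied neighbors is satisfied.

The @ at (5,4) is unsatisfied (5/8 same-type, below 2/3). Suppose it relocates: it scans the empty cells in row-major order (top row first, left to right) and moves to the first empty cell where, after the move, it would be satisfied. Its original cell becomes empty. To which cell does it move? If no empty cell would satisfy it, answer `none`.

Vacating (5,4). Empty cells in order:
  (1,1): 1/1 same-type → satisfied — stop here.

(1,1)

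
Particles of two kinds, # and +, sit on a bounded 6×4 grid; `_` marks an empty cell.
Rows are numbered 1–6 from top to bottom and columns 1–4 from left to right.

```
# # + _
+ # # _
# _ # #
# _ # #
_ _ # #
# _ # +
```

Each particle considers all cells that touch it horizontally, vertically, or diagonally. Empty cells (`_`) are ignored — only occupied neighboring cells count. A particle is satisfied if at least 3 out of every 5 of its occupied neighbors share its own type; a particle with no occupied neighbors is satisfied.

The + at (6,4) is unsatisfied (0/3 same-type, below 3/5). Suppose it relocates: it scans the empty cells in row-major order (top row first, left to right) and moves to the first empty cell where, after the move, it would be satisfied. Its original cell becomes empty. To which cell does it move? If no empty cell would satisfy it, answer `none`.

Vacating (6,4). Empty cells in order:
  (1,4): 1/2 same-type → still unsatisfied.
  (2,4): 1/4 same-type → still unsatisfied.
  (3,2): 1/7 same-type → still unsatisfied.
  (4,2): 0/5 same-type → still unsatisfied.
  (5,1): 0/2 same-type → still unsatisfied.
  (5,2): 0/5 same-type → still unsatisfied.
  (6,2): 0/3 same-type → still unsatisfied.

none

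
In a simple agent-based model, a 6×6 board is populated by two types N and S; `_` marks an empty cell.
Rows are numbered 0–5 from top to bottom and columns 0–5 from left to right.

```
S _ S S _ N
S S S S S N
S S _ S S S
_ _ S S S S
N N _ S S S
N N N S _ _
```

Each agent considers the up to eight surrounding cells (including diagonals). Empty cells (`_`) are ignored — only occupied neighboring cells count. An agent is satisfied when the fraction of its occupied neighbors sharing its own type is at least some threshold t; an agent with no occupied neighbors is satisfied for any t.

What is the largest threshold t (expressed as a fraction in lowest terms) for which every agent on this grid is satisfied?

1/4

(0,0)S 2/2
(0,2)S 4/4
(0,3)S 4/4
(0,5)N 1/2
(1,0)S 4/4
(1,1)S 6/6
(1,2)S 6/6
(1,3)S 6/6
(1,4)S 5/7
(1,5)N 1/4
(2,0)S 3/3
(2,1)S 5/5
(2,3)S 7/7
(2,4)S 7/8
(2,5)S 4/5
(3,2)S 4/5
(3,3)S 6/6
(3,4)S 8/8
(3,5)S 5/5
(4,0)N 3/3
(4,1)N 4/5
(4,3)S 5/6
(4,4)S 6/6
(4,5)S 3/3
(5,0)N 3/3
(5,1)N 4/4
(5,2)N 2/4
(5,3)S 2/3
The smallest same-type fraction is 1/4 at (1,5), which reduces to 1/4. Any threshold above that leaves this agent unsatisfied.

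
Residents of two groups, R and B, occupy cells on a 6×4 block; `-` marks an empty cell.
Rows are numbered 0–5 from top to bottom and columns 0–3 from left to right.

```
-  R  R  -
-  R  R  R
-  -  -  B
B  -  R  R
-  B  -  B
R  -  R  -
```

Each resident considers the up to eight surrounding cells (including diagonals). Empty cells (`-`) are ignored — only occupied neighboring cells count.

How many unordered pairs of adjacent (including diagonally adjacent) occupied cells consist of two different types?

Scan each occupied cell's neighbors to the right and below (and the two forward diagonals) so each pair is counted once.
Row 0: R(0,1)–R(0,2)= R(0,1)–R(1,1)= R(0,1)–R(1,2)= R(0,2)–R(1,2)= R(0,2)–R(1,3)= R(0,2)–R(1,1)=  → 0/6 unlike.
Row 1: R(1,1)–R(1,2)= R(1,2)–R(1,3)= R(1,2)–B(2,3)≠ R(1,3)–B(2,3)≠  → 2/4 unlike.
Row 2: B(2,3)–R(3,3)≠ B(2,3)–R(3,2)≠  → 2/2 unlike.
Row 3: B(3,0)–B(4,1)= R(3,2)–R(3,3)= R(3,2)–B(4,3)≠ R(3,2)–B(4,1)≠ R(3,3)–B(4,3)≠  → 3/5 unlike.
Row 4: B(4,1)–R(5,2)≠ B(4,1)–R(5,0)≠ B(4,3)–R(5,2)≠  → 3/3 unlike.
Total adjacent occupied pairs: 20; unlike-type pairs: 10.

10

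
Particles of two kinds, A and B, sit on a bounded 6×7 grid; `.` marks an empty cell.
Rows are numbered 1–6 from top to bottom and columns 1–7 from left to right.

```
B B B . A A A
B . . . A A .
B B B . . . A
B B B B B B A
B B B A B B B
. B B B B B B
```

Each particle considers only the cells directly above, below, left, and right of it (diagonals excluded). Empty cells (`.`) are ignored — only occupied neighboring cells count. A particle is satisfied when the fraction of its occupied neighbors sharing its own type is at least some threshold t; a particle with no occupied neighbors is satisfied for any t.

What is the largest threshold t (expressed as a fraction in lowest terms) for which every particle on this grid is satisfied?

(1,1)B 2/2
(1,2)B 2/2
(1,3)B 1/1
(1,5)A 2/2
(1,6)A 3/3
(1,7)A 1/1
(2,1)B 2/2
(2,5)A 2/2
(2,6)A 2/2
(3,1)B 3/3
(3,2)B 3/3
(3,3)B 2/2
(3,7)A 1/1
(4,1)B 3/3
(4,2)B 4/4
(4,3)B 4/4
(4,4)B 2/3
(4,5)B 3/3
(4,6)B 2/3
(4,7)A 1/3
(5,1)B 2/2
(5,2)B 4/4
(5,3)B 3/4
(5,4)A 0/4
(5,5)B 3/4
(5,6)B 4/4
(5,7)B 2/3
(6,2)B 2/2
(6,3)B 3/3
(6,4)B 2/3
(6,5)B 3/3
(6,6)B 3/3
(6,7)B 2/2
The smallest same-type fraction is 0/4 at (5,4), which reduces to 0/1. Any threshold above that leaves this particle unsatisfied.

0/1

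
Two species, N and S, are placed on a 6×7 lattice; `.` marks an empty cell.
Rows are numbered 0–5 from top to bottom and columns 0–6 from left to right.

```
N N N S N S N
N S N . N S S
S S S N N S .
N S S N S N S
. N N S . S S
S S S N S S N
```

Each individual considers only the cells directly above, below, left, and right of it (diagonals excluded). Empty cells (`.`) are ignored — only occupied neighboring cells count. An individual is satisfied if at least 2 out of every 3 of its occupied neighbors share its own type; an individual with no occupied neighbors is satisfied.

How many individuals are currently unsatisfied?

26

Row 0: (0,0)N 2/2 satisfied · (0,1)N 2/3 satisfied · (0,2)N 2/3 satisfied · (0,3)S 0/2 not · (0,4)N 1/3 not · (0,5)S 1/3 not · (0,6)N 0/2 not
Row 1: (1,0)N 1/3 not · (1,1)S 1/4 not · (1,2)N 1/3 not · (1,4)N 2/3 satisfied · (1,5)S 3/4 satisfied · (1,6)S 1/2 not
Row 2: (2,0)S 1/3 not · (2,1)S 4/4 satisfied · (2,2)S 2/4 not · (2,3)N 2/3 satisfied · (2,4)N 2/4 not · (2,5)S 1/3 not
Row 3: (3,0)N 0/2 not · (3,1)S 2/4 not · (3,2)S 2/4 not · (3,3)N 1/4 not · (3,4)S 0/3 not · (3,5)N 0/4 not · (3,6)S 1/2 not
Row 4: (4,1)N 1/3 not · (4,2)N 1/4 not · (4,3)S 0/3 not · (4,5)S 2/3 satisfied · (4,6)S 2/3 satisfied
Row 5: (5,0)S 1/1 satisfied · (5,1)S 2/3 satisfied · (5,2)S 1/3 not · (5,3)N 0/3 not · (5,4)S 1/2 not · (5,5)S 2/3 satisfied · (5,6)N 0/2 not
Unsatisfied: (0,3), (0,4), (0,5), (0,6), (1,0), (1,1), (1,2), (1,6), (2,0), (2,2), (2,4), (2,5), (3,0), (3,1), (3,2), (3,3), (3,4), (3,5), (3,6), (4,1), (4,2), (4,3), (5,2), (5,3), (5,4), (5,6) — 26 in total.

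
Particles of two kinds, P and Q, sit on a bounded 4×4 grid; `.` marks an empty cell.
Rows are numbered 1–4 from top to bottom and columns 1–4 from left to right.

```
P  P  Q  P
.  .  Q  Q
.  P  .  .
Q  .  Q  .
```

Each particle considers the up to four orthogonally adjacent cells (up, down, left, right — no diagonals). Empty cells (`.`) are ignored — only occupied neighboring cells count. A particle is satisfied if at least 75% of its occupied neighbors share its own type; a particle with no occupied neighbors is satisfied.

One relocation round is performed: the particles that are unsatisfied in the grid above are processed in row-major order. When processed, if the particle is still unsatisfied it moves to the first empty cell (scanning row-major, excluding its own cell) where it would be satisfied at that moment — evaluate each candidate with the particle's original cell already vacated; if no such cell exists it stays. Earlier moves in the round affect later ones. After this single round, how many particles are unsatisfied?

Initially unsatisfied (in order): (1,2), (1,3), (1,4), (2,4).
  (1,2) → (2,1).
  (1,3) → (3,4).
  (1,4) → (1,2).
  (2,4): now satisfied by earlier moves; stays.
Resulting grid:
P P . .
P . Q Q
. P . Q
Q . Q .
All satisfied now.

0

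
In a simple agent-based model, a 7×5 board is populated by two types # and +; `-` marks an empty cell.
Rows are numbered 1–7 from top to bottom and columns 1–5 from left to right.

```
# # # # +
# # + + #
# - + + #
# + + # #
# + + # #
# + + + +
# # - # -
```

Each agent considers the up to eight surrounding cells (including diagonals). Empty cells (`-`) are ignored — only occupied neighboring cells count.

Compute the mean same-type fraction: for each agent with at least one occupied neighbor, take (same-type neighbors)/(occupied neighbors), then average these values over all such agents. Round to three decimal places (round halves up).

0.565

(1,1)# 3/3
(1,2)# 4/5
(1,3)# 3/5
(1,4)# 2/5
(1,5)+ 1/3
(2,1)# 4/4
(2,2)# 5/7
(2,3)+ 3/7
(2,4)+ 4/8
(2,5)# 2/5
(3,1)# 3/4
(3,3)+ 5/7
(3,4)+ 4/8
(3,5)# 3/5
(4,1)# 2/4
(4,2)+ 4/7
(4,3)+ 5/7
(4,4)# 4/8
(4,5)# 4/5
(5,1)# 2/5
(5,2)+ 5/8
(5,3)+ 6/8
(5,4)# 3/8
(5,5)# 3/5
(6,1)# 3/5
(6,2)+ 3/7
(6,3)+ 4/7
(6,4)+ 3/6
(6,5)+ 1/4
(7,1)# 2/3
(7,2)# 2/4
(7,4)# 0/3
Sum over 32 agents: 3/3 + 4/5 + 3/5 + 2/5 + 1/3 + 4/4 + 5/7 + 3/7 + 4/8 + 2/5 + 3/4 + 5/7 + 4/8 + 3/5 + 2/4 + 4/7 + 5/7 + 4/8 + 4/5 + 2/5 + 5/8 + 6/8 + 3/8 + 3/5 + 3/5 + 3/7 + 4/7 + 3/6 + 1/4 + 2/3 + 2/4 + 0/3 = 2533/140; mean = 2533/140 ÷ 32 = 2533/4480 = 0.565401… → 0.565.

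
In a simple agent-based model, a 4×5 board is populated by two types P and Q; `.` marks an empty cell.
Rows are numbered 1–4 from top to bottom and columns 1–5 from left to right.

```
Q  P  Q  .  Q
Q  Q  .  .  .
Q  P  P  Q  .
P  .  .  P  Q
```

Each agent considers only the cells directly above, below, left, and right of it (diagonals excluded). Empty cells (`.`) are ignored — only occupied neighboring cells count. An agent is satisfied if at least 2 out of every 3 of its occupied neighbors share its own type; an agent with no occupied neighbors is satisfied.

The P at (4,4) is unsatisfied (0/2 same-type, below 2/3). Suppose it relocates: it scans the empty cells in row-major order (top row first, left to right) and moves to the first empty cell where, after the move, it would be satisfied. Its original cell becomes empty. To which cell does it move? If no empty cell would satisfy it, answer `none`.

Vacating (4,4). Empty cells in order:
  (1,4): 0/2 same-type → still unsatisfied.
  (2,3): 1/3 same-type → still unsatisfied.
  (2,4): 0/1 same-type → still unsatisfied.
  (2,5): 0/1 same-type → still unsatisfied.
  (3,5): 0/2 same-type → still unsatisfied.
  (4,2): 2/2 same-type → satisfied — stop here.

(4,2)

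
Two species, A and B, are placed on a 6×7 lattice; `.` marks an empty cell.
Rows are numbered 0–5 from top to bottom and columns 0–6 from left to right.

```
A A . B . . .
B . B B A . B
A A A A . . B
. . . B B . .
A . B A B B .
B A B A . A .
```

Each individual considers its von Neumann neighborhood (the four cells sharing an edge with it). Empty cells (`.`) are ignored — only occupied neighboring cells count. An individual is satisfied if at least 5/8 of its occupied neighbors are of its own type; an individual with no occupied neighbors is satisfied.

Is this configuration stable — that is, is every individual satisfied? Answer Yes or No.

No

(0,0)A 1/2 ✗
(0,1)A 1/1 ✓
(0,3)B 1/1 ✓
(1,0)B 0/2 ✗
(1,2)B 1/2 ✗
(1,3)B 2/4 ✗
(1,4)A 0/1 ✗
(1,6)B 1/1 ✓
(2,0)A 1/2 ✗
(2,1)A 2/2 ✓
(2,2)A 2/3 ✓
(2,3)A 1/3 ✗
(2,6)B 1/1 ✓
(3,3)B 1/3 ✗
(3,4)B 2/2 ✓
(4,0)A 0/1 ✗
(4,2)B 1/2 ✗
(4,3)A 1/4 ✗
(4,4)B 2/3 ✓
(4,5)B 1/2 ✗
(5,0)B 0/2 ✗
(5,1)A 0/2 ✗
(5,2)B 1/3 ✗
(5,3)A 1/2 ✗
(5,5)A 0/1 ✗
For instance (0,0) has only 1/2 same-type neighbors, below 5/8.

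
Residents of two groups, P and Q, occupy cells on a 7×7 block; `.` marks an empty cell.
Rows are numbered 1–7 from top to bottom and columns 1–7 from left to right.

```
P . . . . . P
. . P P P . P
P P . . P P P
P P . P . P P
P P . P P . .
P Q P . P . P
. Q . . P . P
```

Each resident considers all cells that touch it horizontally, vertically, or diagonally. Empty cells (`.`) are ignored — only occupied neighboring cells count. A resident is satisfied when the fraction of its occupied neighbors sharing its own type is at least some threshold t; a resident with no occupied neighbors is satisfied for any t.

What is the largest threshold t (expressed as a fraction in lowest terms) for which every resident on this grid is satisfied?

(1,1)P — no occupied neighbors
(1,7)P 1/1
(2,3)P 2/2
(2,4)P 3/3
(2,5)P 3/3
(2,7)P 3/3
(3,1)P 3/3
(3,2)P 4/4
(3,5)P 5/5
(3,6)P 6/6
(3,7)P 4/4
(4,1)P 5/5
(4,2)P 5/5
(4,4)P 3/3
(4,6)P 5/5
(4,7)P 3/3
(5,1)P 4/5
(5,2)P 5/6
(5,4)P 4/4
(5,5)P 4/4
(6,1)P 2/4
(6,2)Q 1/5
(6,3)P 2/4
(6,5)P 3/3
(6,7)P 1/1
(7,2)Q 1/3
(7,5)P 1/1
(7,7)P 1/1
The smallest same-type fraction is 1/5 at (6,2), which reduces to 1/5. Any threshold above that leaves this resident unsatisfied.

1/5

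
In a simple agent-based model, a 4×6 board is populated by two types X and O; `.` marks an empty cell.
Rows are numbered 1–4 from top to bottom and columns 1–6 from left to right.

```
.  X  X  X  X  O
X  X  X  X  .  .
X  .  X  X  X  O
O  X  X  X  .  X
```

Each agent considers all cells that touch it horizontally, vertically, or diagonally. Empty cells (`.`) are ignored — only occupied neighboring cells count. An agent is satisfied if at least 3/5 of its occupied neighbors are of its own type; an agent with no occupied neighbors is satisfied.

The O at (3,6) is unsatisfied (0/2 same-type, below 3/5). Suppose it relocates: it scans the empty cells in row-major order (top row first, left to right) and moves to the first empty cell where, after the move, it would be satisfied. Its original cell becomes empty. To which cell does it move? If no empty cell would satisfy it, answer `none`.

none

Vacating (3,6). Empty cells in order:
  (1,1): 0/3 same-type → still unsatisfied.
  (2,5): 1/6 same-type → still unsatisfied.
  (2,6): 1/3 same-type → still unsatisfied.
  (3,2): 1/8 same-type → still unsatisfied.
  (4,5): 0/4 same-type → still unsatisfied.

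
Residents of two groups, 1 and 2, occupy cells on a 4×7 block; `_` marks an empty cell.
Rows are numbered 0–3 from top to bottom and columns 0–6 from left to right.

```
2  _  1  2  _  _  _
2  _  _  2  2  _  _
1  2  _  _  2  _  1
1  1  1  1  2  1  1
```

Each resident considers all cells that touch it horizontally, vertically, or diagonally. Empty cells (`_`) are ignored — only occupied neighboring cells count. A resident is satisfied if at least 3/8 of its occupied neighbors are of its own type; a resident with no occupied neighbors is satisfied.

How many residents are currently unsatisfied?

Row 0: (0,0)2 1/1 ✓ · (0,2)1 0/2 ✗ · (0,3)2 2/3 ✓
Row 1: (1,0)2 2/3 ✓ · (1,3)2 3/4 ✓ · (1,4)2 3/3 ✓
Row 2: (2,0)1 2/4 ✓ · (2,1)2 1/5 ✗ · (2,4)2 3/5 ✓ · (2,6)1 2/2 ✓
Row 3: (3,0)1 2/3 ✓ · (3,1)1 3/4 ✓ · (3,2)1 2/3 ✓ · (3,3)1 1/3 ✗ · (3,4)2 1/3 ✗ · (3,5)1 2/4 ✓ · (3,6)1 2/2 ✓
Unsatisfied: (0,2), (2,1), (3,3), (3,4) — 4 in total.

4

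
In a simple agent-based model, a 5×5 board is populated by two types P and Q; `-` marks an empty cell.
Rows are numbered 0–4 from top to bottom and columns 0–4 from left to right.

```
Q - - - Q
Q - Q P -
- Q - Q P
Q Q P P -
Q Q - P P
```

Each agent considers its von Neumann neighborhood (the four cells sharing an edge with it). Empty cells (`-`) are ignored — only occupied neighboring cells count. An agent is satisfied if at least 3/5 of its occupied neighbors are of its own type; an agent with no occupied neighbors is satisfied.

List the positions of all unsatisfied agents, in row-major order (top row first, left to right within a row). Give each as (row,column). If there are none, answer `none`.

(0,0)Q 1/1 satisfied
(0,4)Q 0/0 satisfied
(1,0)Q 1/1 satisfied
(1,2)Q 0/1 not
(1,3)P 0/2 not
(2,1)Q 1/1 satisfied
(2,3)Q 0/3 not
(2,4)P 0/1 not
(3,0)Q 2/2 satisfied
(3,1)Q 3/4 satisfied
(3,2)P 1/2 not
(3,3)P 2/3 satisfied
(4,0)Q 2/2 satisfied
(4,1)Q 2/2 satisfied
(4,3)P 2/2 satisfied
(4,4)P 1/1 satisfied

(1,2), (1,3), (2,3), (2,4), (3,2)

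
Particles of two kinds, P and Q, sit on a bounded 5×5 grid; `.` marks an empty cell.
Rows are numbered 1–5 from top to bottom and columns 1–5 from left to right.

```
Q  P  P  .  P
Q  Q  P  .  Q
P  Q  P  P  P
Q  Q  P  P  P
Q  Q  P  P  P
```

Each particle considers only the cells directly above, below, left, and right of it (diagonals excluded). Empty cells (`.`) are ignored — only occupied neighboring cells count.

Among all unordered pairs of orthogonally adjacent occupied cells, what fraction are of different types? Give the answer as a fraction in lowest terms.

Scan each occupied cell's neighbors to the right and below so each pair is counted once.
From row 1: 3 unlike of 6 pairs (running 3/6).
From row 2: 3 unlike of 6 pairs (running 6/12).
From row 3: 3 unlike of 9 pairs (running 9/21).
From row 4: 1 unlike of 9 pairs (running 10/30).
From row 5: 1 unlike of 4 pairs (running 11/34).
Total adjacent occupied pairs: 34; unlike-type pairs: 11.
11/34 is already in lowest terms.

11/34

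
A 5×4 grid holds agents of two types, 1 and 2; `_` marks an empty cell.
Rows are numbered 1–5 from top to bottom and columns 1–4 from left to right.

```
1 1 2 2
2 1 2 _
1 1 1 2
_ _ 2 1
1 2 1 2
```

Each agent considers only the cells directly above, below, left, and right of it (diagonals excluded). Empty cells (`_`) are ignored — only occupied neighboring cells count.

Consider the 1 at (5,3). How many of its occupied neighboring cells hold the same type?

0

Occupied neighbors of (5,3): (4,3)=2, (5,2)=2, (5,4)=2.
Same type (1): 0 of 3.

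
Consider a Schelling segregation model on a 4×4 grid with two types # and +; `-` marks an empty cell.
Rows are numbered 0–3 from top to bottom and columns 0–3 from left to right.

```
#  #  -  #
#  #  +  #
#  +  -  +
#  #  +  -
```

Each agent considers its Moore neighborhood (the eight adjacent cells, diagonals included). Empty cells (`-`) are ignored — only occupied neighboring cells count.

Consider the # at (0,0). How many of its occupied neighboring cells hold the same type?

3

Occupied neighbors of (0,0): (0,1)=#, (1,0)=#, (1,1)=#.
Same type (#): 3 of 3.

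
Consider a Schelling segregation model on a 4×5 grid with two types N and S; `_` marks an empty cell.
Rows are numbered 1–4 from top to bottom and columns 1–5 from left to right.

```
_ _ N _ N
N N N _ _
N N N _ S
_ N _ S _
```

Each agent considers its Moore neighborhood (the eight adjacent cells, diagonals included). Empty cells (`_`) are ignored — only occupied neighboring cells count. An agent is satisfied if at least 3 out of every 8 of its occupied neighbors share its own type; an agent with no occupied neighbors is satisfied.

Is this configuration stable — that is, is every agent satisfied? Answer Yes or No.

Row 1: (1,3)N 2/2 ✓ · (1,5)N 0/0 ✓
Row 2: (2,1)N 3/3 ✓ · (2,2)N 6/6 ✓ · (2,3)N 4/4 ✓
Row 3: (3,1)N 4/4 ✓ · (3,2)N 6/6 ✓ · (3,3)N 4/5 ✓ · (3,5)S 1/1 ✓
Row 4: (4,2)N 3/3 ✓ · (4,4)S 1/2 ✓
All meet the threshold, so the configuration is stable.

Yes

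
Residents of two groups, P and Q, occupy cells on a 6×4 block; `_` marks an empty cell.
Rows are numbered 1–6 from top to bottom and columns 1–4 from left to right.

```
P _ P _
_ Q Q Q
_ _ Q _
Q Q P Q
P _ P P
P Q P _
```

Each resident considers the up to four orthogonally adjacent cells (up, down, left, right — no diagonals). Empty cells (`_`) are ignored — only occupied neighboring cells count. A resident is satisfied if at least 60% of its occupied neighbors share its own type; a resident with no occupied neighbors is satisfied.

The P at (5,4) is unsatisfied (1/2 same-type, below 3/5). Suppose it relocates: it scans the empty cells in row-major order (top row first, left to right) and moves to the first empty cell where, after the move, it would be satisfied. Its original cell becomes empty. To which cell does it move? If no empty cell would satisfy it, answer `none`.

Vacating (5,4). Empty cells in order:
  (1,2): 2/3 same-type → satisfied — stop here.

(1,2)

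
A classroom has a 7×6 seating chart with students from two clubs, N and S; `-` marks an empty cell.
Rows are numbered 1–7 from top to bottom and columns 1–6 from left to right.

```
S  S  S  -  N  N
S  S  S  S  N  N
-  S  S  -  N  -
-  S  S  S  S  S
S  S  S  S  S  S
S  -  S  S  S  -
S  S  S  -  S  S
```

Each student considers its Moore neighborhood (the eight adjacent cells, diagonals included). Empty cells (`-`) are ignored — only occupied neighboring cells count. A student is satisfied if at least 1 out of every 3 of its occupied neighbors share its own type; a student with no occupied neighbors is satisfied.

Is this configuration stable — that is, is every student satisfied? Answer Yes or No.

Yes

Row 1: (1,1)S 3/3 ok · (1,2)S 5/5 ok · (1,3)S 4/4 ok · (1,5)N 3/4 ok · (1,6)N 3/3 ok
Row 2: (2,1)S 4/4 ok · (2,2)S 7/7 ok · (2,3)S 6/6 ok · (2,4)S 3/6 ok · (2,5)N 4/5 ok · (2,6)N 4/4 ok
Row 3: (3,2)S 6/6 ok · (3,3)S 7/7 ok · (3,5)N 2/6 ok
Row 4: (4,2)S 6/6 ok · (4,3)S 7/7 ok · (4,4)S 6/7 ok · (4,5)S 5/6 ok · (4,6)S 3/4 ok
Row 5: (5,1)S 3/3 ok · (5,2)S 6/6 ok · (5,3)S 7/7 ok · (5,4)S 8/8 ok · (5,5)S 7/7 ok · (5,6)S 4/4 ok
Row 6: (6,1)S 4/4 ok · (6,3)S 6/6 ok · (6,4)S 7/7 ok · (6,5)S 6/6 ok
Row 7: (7,1)S 2/2 ok · (7,2)S 4/4 ok · (7,3)S 3/3 ok · (7,5)S 3/3 ok · (7,6)S 2/2 ok
All meet the threshold, so the configuration is stable.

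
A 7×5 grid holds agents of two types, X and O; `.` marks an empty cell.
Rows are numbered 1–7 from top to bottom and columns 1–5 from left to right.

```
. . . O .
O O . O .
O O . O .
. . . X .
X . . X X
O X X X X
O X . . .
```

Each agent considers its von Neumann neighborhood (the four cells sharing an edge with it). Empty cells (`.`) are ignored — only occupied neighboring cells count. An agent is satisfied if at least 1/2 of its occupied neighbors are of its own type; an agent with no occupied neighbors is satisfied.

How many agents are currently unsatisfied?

2

(1,4)O 1/1 satisfied
(2,1)O 2/2 satisfied
(2,2)O 2/2 satisfied
(2,4)O 2/2 satisfied
(3,1)O 2/2 satisfied
(3,2)O 2/2 satisfied
(3,4)O 1/2 satisfied
(4,4)X 1/2 satisfied
(5,1)X 0/1 not
(5,4)X 3/3 satisfied
(5,5)X 2/2 satisfied
(6,1)O 1/3 not
(6,2)X 2/3 satisfied
(6,3)X 2/2 satisfied
(6,4)X 3/3 satisfied
(6,5)X 2/2 satisfied
(7,1)O 1/2 satisfied
(7,2)X 1/2 satisfied
Unsatisfied: (5,1), (6,1) — 2 in total.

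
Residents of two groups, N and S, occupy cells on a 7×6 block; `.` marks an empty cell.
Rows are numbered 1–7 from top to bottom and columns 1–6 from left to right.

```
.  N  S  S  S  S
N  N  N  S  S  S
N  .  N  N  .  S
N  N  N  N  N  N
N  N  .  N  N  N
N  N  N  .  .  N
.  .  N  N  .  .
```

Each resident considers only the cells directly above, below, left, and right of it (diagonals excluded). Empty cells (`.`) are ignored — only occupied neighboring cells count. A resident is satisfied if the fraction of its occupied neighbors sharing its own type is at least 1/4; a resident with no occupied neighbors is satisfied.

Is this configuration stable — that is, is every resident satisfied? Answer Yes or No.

Row 1: (1,2)N 1/2 ✓ · (1,3)S 1/3 ✓ · (1,4)S 3/3 ✓ · (1,5)S 3/3 ✓ · (1,6)S 2/2 ✓
Row 2: (2,1)N 2/2 ✓ · (2,2)N 3/3 ✓ · (2,3)N 2/4 ✓ · (2,4)S 2/4 ✓ · (2,5)S 3/3 ✓ · (2,6)S 3/3 ✓
Row 3: (3,1)N 2/2 ✓ · (3,3)N 3/3 ✓ · (3,4)N 2/3 ✓ · (3,6)S 1/2 ✓
Row 4: (4,1)N 3/3 ✓ · (4,2)N 3/3 ✓ · (4,3)N 3/3 ✓ · (4,4)N 4/4 ✓ · (4,5)N 3/3 ✓ · (4,6)N 2/3 ✓
Row 5: (5,1)N 3/3 ✓ · (5,2)N 3/3 ✓ · (5,4)N 2/2 ✓ · (5,5)N 3/3 ✓ · (5,6)N 3/3 ✓
Row 6: (6,1)N 2/2 ✓ · (6,2)N 3/3 ✓ · (6,3)N 2/2 ✓ · (6,6)N 1/1 ✓
Row 7: (7,3)N 2/2 ✓ · (7,4)N 1/1 ✓
All meet the threshold, so the configuration is stable.

Yes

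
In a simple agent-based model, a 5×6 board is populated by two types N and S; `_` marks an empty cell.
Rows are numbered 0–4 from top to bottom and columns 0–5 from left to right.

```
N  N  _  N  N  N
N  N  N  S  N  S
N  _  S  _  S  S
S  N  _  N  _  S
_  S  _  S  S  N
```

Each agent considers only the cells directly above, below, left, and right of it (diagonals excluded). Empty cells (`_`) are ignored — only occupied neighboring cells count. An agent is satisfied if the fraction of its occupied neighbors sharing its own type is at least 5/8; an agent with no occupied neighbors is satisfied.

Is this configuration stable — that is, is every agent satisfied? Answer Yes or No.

No

Row 0: (0,0)N 2/2 satisfied · (0,1)N 2/2 satisfied · (0,3)N 1/2 not · (0,4)N 3/3 satisfied · (0,5)N 1/2 not
Row 1: (1,0)N 3/3 satisfied · (1,1)N 3/3 satisfied · (1,2)N 1/3 not · (1,3)S 0/3 not · (1,4)N 1/4 not · (1,5)S 1/3 not
Row 2: (2,0)N 1/2 not · (2,2)S 0/1 not · (2,4)S 1/2 not · (2,5)S 3/3 satisfied
Row 3: (3,0)S 0/2 not · (3,1)N 0/2 not · (3,3)N 0/1 not · (3,5)S 1/2 not
Row 4: (4,1)S 0/1 not · (4,3)S 1/2 not · (4,4)S 1/2 not · (4,5)N 0/2 not
For instance (0,3) has only 1/2 same-type neighbors, below 5/8.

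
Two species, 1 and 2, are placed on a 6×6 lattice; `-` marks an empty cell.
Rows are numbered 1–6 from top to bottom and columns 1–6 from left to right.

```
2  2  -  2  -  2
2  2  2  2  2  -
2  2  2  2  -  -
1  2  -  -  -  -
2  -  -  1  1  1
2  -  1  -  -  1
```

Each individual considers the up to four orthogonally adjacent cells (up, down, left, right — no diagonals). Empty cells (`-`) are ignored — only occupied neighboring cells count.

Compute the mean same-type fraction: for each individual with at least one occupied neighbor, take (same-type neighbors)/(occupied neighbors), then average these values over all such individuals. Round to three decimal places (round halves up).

Row 1: (1,1)2 2/2 · (1,2)2 2/2 · (1,4)2 1/1 · (1,6)2 — no occupied neighbors
Row 2: (2,1)2 3/3 · (2,2)2 4/4 · (2,3)2 3/3 · (2,4)2 4/4 · (2,5)2 1/1
Row 3: (3,1)2 2/3 · (3,2)2 4/4 · (3,3)2 3/3 · (3,4)2 2/2
Row 4: (4,1)1 0/3 · (4,2)2 1/2
Row 5: (5,1)2 1/2 · (5,4)1 1/1 · (5,5)1 2/2 · (5,6)1 2/2
Row 6: (6,1)2 1/1 · (6,3)1 — no occupied neighbors · (6,6)1 1/1
Sum over 20 individuals: 2/2 + 2/2 + 1/1 + 3/3 + 4/4 + 3/3 + 4/4 + 1/1 + 2/3 + 4/4 + 3/3 + 2/2 + 0/3 + 1/2 + 1/2 + 1/1 + 2/2 + 2/2 + 1/1 + 1/1 = 53/3; mean = 53/3 ÷ 20 = 53/60 = 0.883333… → 0.883.

0.883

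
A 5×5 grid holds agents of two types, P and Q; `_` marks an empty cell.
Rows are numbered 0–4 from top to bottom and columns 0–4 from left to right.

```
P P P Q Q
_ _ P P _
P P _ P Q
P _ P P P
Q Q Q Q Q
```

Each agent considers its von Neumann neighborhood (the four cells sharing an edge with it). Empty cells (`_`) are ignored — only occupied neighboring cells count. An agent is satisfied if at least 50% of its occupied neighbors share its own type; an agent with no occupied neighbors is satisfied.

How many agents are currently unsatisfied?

(0,0)P 1/1 ✓
(0,1)P 2/2 ✓
(0,2)P 2/3 ✓
(0,3)Q 1/3 ✗
(0,4)Q 1/1 ✓
(1,2)P 2/2 ✓
(1,3)P 2/3 ✓
(2,0)P 2/2 ✓
(2,1)P 1/1 ✓
(2,3)P 2/3 ✓
(2,4)Q 0/2 ✗
(3,0)P 1/2 ✓
(3,2)P 1/2 ✓
(3,3)P 3/4 ✓
(3,4)P 1/3 ✗
(4,0)Q 1/2 ✓
(4,1)Q 2/2 ✓
(4,2)Q 2/3 ✓
(4,3)Q 2/3 ✓
(4,4)Q 1/2 ✓
Unsatisfied: (0,3), (2,4), (3,4) — 3 in total.

3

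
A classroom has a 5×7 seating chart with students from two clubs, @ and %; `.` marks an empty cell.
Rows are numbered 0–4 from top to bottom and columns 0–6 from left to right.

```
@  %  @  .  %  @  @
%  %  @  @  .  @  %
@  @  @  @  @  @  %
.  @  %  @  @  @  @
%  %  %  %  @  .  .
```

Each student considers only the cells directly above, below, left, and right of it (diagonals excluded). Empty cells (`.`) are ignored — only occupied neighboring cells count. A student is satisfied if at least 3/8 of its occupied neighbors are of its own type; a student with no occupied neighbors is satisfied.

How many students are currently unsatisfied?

Row 0: (0,0)@ 0/2 not · (0,1)% 1/3 not · (0,2)@ 1/2 satisfied · (0,4)% 0/1 not · (0,5)@ 2/3 satisfied · (0,6)@ 1/2 satisfied
Row 1: (1,0)% 1/3 not · (1,1)% 2/4 satisfied · (1,2)@ 3/4 satisfied · (1,3)@ 2/2 satisfied · (1,5)@ 2/3 satisfied · (1,6)% 1/3 not
Row 2: (2,0)@ 1/2 satisfied · (2,1)@ 3/4 satisfied · (2,2)@ 3/4 satisfied · (2,3)@ 4/4 satisfied · (2,4)@ 3/3 satisfied · (2,5)@ 3/4 satisfied · (2,6)% 1/3 not
Row 3: (3,1)@ 1/3 not · (3,2)% 1/4 not · (3,3)@ 2/4 satisfied · (3,4)@ 4/4 satisfied · (3,5)@ 3/3 satisfied · (3,6)@ 1/2 satisfied
Row 4: (4,0)% 1/1 satisfied · (4,1)% 2/3 satisfied · (4,2)% 3/3 satisfied · (4,3)% 1/3 not · (4,4)@ 1/2 satisfied
Unsatisfied: (0,0), (0,1), (0,4), (1,0), (1,6), (2,6), (3,1), (3,2), (4,3) — 9 in total.

9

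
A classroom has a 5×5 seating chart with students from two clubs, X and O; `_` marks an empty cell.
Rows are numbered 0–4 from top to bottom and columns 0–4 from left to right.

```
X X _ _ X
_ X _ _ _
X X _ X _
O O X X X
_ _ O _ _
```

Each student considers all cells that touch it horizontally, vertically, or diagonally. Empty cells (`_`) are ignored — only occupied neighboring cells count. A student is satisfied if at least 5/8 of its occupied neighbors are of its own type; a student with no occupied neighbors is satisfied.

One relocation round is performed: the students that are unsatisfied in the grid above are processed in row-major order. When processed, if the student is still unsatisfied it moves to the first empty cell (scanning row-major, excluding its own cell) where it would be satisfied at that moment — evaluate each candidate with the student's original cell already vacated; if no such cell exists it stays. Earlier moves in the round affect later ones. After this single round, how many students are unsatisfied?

0

Initially unsatisfied (in order): (2,0), (2,1), (3,0), (3,1), (3,2), (4,2).
  (2,0) → (0,2).
  (2,1) → (0,3).
  (3,0): now satisfied by earlier moves; stays.
  (3,1): now satisfied by earlier moves; stays.
  (3,2) → (1,0).
  (4,2) → (4,0).
Resulting grid:
X X X X X
X X _ _ _
_ _ _ X _
O O _ X X
O _ _ _ _
All satisfied now.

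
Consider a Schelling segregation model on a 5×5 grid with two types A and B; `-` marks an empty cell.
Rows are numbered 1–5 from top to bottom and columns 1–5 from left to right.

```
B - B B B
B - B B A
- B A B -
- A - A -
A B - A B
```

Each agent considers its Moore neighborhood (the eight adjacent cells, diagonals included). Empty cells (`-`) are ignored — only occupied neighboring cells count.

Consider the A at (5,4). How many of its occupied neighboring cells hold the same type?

1

Occupied neighbors of (5,4): (4,4)=A, (5,5)=B.
Same type (A): 1 of 2.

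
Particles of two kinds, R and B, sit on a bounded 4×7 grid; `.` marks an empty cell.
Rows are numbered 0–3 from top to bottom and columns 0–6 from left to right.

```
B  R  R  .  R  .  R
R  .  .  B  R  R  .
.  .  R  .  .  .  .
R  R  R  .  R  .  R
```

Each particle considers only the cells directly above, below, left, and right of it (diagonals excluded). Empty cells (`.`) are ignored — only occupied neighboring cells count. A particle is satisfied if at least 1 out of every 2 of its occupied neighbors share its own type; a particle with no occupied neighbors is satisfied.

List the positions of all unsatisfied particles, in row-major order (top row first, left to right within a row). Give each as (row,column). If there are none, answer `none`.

Row 0: (0,0)B 0/2 ✗ · (0,1)R 1/2 ✓ · (0,2)R 1/1 ✓ · (0,4)R 1/1 ✓ · (0,6)R 0/0 ✓
Row 1: (1,0)R 0/1 ✗ · (1,3)B 0/1 ✗ · (1,4)R 2/3 ✓ · (1,5)R 1/1 ✓
Row 2: (2,2)R 1/1 ✓
Row 3: (3,0)R 1/1 ✓ · (3,1)R 2/2 ✓ · (3,2)R 2/2 ✓ · (3,4)R 0/0 ✓ · (3,6)R 0/0 ✓

(0,0), (1,0), (1,3)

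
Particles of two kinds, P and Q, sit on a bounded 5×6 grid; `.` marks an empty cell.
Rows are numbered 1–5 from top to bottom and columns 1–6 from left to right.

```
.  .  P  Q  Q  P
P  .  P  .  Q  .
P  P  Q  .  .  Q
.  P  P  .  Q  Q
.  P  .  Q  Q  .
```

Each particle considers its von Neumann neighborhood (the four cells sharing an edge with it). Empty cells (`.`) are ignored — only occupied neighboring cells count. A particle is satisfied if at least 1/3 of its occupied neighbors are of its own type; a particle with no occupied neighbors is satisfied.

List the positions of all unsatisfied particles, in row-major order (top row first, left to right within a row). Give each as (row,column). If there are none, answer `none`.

(1,6), (3,3)

Row 1: (1,3)P 1/2 ✓ · (1,4)Q 1/2 ✓ · (1,5)Q 2/3 ✓ · (1,6)P 0/1 ✗
Row 2: (2,1)P 1/1 ✓ · (2,3)P 1/2 ✓ · (2,5)Q 1/1 ✓
Row 3: (3,1)P 2/2 ✓ · (3,2)P 2/3 ✓ · (3,3)Q 0/3 ✗ · (3,6)Q 1/1 ✓
Row 4: (4,2)P 3/3 ✓ · (4,3)P 1/2 ✓ · (4,5)Q 2/2 ✓ · (4,6)Q 2/2 ✓
Row 5: (5,2)P 1/1 ✓ · (5,4)Q 1/1 ✓ · (5,5)Q 2/2 ✓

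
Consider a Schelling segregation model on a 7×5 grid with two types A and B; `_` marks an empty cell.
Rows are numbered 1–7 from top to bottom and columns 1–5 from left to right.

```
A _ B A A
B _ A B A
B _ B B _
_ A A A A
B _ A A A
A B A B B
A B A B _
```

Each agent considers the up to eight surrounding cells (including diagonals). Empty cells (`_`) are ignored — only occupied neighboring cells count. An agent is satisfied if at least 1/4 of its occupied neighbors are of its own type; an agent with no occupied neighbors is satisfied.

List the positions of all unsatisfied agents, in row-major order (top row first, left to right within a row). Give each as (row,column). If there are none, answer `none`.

(1,1), (2,3), (7,2), (7,3)

Row 1: (1,1)A 0/1 not · (1,3)B 1/3 satisfied · (1,4)A 3/5 satisfied · (1,5)A 2/3 satisfied
Row 2: (2,1)B 1/2 satisfied · (2,3)A 1/5 not · (2,4)B 3/7 satisfied · (2,5)A 2/4 satisfied
Row 3: (3,1)B 1/2 satisfied · (3,3)B 2/6 satisfied · (3,4)B 2/7 satisfied
Row 4: (4,2)A 2/5 satisfied · (4,3)A 4/6 satisfied · (4,4)A 5/7 satisfied · (4,5)A 3/4 satisfied
Row 5: (5,1)B 1/3 satisfied · (5,3)A 5/7 satisfied · (5,4)A 6/8 satisfied · (5,5)A 3/5 satisfied
Row 6: (6,1)A 1/4 satisfied · (6,2)B 2/7 satisfied · (6,3)A 3/7 satisfied · (6,4)B 2/7 satisfied · (6,5)B 2/4 satisfied
Row 7: (7,1)A 1/3 satisfied · (7,2)B 1/5 not · (7,3)A 1/5 not · (7,4)B 2/4 satisfied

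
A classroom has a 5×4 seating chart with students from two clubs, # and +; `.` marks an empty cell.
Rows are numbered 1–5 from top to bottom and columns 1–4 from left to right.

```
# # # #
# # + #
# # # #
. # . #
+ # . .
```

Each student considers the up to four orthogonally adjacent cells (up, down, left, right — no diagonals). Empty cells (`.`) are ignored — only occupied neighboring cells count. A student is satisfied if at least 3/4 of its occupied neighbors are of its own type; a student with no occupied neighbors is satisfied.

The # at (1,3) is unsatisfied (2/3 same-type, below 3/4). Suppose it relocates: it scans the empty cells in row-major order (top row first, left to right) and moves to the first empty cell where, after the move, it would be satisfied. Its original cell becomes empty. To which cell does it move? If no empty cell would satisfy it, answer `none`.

Vacating (1,3). Empty cells in order:
  (4,1): 2/3 same-type → still unsatisfied.
  (4,3): 3/3 same-type → satisfied — stop here.

(4,3)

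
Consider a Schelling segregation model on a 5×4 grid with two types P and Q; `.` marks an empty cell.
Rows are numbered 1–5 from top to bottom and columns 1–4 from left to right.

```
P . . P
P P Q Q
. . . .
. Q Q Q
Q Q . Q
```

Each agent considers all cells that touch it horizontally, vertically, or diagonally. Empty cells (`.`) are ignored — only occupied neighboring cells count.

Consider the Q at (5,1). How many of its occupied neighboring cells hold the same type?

2

Occupied neighbors of (5,1): (4,2)=Q, (5,2)=Q.
Same type (Q): 2 of 2.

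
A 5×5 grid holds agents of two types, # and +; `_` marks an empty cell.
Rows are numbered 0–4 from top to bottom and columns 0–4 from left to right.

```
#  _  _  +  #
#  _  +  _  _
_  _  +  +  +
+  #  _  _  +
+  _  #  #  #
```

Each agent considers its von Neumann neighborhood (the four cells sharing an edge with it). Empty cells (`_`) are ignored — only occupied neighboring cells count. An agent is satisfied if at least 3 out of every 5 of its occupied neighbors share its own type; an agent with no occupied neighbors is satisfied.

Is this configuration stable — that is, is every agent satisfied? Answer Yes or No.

(0,0)# 1/1 ok
(0,3)+ 0/1 unhappy
(0,4)# 0/1 unhappy
(1,0)# 1/1 ok
(1,2)+ 1/1 ok
(2,2)+ 2/2 ok
(2,3)+ 2/2 ok
(2,4)+ 2/2 ok
(3,0)+ 1/2 unhappy
(3,1)# 0/1 unhappy
(3,4)+ 1/2 unhappy
(4,0)+ 1/1 ok
(4,2)# 1/1 ok
(4,3)# 2/2 ok
(4,4)# 1/2 unhappy
For instance (0,3) has only 0/1 same-type neighbors, below 3/5.

No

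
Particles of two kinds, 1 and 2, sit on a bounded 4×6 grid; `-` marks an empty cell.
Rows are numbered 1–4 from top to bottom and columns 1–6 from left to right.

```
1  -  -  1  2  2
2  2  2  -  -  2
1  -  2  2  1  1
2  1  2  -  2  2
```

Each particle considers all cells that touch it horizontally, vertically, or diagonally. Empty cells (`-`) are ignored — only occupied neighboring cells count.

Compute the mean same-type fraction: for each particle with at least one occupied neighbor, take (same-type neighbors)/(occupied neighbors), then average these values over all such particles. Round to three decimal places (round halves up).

0.439

(1,1)1 0/2
(1,4)1 0/2
(1,5)2 2/3
(1,6)2 2/2
(2,1)2 1/3
(2,2)2 3/5
(2,3)2 3/4
(2,6)2 2/4
(3,1)1 1/4
(3,3)2 4/5
(3,4)2 4/5
(3,5)1 1/5
(3,6)1 1/4
(4,1)2 0/2
(4,2)1 1/4
(4,3)2 2/3
(4,5)2 2/4
(4,6)2 1/3
Sum over 18 particles: 0/2 + 0/2 + 2/3 + 2/2 + 1/3 + 3/5 + 3/4 + 2/4 + 1/4 + 4/5 + 4/5 + 1/5 + 1/4 + 0/2 + 1/4 + 2/3 + 2/4 + 1/3 = 79/10; mean = 79/10 ÷ 18 = 79/180 = 0.438888… → 0.439.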